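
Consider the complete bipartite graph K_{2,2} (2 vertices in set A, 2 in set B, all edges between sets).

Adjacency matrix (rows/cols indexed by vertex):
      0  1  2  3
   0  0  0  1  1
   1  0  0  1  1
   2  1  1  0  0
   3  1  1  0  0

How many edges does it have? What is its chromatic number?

K_{2,2} has 2 * 2 = 4 edges.
Bipartite graphs have chromatic number 2 (color each partition differently).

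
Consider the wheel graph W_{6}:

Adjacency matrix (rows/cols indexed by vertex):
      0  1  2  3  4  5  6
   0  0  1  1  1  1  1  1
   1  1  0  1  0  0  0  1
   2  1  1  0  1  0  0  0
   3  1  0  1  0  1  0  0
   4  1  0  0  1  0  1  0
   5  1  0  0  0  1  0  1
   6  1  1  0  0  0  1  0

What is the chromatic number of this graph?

W_{6} = C_{6} plus a hub adjacent to every cycle vertex.
The outer cycle needs 2 colors (even cycle); the hub is adjacent to all of them so needs a fresh color.
Chromatic number = 2 + 1 = 3.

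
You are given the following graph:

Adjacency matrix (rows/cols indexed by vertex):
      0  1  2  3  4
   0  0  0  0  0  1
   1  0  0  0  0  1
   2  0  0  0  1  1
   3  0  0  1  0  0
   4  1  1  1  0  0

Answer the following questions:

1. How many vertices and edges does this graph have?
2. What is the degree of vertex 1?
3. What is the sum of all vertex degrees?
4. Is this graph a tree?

Count: 5 vertices, 4 edges.
Vertex 1 has neighbors [4], degree = 1.
Handshaking lemma: 2 * 4 = 8.
A graph is a tree iff it is connected and has exactly n-1 edges. This graph is connected (all 5 vertices in one component) and has 5-1 = 4 edges. It is a tree.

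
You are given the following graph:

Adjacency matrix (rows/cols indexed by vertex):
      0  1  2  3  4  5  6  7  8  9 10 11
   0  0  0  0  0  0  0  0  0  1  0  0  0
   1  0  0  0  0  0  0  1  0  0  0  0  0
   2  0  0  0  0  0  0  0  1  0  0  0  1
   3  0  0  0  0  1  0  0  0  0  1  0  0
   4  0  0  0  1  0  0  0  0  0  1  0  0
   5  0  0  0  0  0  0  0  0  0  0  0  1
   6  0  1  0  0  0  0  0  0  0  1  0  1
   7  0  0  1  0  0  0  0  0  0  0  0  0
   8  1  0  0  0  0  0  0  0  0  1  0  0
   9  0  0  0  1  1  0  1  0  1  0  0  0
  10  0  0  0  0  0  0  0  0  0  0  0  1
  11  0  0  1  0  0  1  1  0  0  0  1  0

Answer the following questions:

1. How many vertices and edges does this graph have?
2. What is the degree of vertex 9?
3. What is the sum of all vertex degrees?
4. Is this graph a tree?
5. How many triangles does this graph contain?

Count: 12 vertices, 12 edges.
Vertex 9 has neighbors [3, 4, 6, 8], degree = 4.
Handshaking lemma: 2 * 12 = 24.
A tree on 12 vertices has 11 edges. This graph has 12 edges (1 extra). Not a tree.
Number of triangles = 1.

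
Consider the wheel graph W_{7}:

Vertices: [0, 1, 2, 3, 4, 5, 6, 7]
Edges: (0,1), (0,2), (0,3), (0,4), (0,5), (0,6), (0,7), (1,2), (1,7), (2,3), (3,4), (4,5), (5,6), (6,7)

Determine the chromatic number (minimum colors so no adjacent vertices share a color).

W_{7} = C_{7} plus a hub adjacent to every cycle vertex.
The outer cycle needs 3 colors (odd cycle); the hub is adjacent to all of them so needs a fresh color.
Chromatic number = 3 + 1 = 4.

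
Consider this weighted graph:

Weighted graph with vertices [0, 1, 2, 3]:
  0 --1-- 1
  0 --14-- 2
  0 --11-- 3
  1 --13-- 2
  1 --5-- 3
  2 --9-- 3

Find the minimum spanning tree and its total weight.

Applying Kruskal's algorithm (sort edges by weight, add if no cycle):
  Add (0,1) w=1
  Add (1,3) w=5
  Add (2,3) w=9
  Skip (0,3) w=11 (creates cycle)
  Skip (1,2) w=13 (creates cycle)
  Skip (0,2) w=14 (creates cycle)
MST weight = 15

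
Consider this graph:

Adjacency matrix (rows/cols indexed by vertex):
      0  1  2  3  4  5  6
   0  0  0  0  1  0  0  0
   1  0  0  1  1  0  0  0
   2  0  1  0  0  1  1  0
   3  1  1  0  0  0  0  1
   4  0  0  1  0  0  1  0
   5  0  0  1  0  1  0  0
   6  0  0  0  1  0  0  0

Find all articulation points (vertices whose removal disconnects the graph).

An articulation point is a vertex whose removal disconnects the graph.
Articulation points: [1, 2, 3]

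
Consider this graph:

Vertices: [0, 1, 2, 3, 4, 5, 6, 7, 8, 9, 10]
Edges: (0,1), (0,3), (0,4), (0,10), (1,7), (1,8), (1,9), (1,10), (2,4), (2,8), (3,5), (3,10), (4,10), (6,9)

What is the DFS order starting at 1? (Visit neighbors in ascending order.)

DFS from vertex 1 (neighbors processed in ascending order):
Visit order: 1, 0, 3, 5, 10, 4, 2, 8, 7, 9, 6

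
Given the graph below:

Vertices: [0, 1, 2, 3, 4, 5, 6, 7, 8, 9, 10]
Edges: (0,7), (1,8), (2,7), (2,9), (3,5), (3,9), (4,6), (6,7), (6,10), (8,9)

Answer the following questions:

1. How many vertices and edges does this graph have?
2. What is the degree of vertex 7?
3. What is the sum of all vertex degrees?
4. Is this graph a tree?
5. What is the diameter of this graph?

Count: 11 vertices, 10 edges.
Vertex 7 has neighbors [0, 2, 6], degree = 3.
Handshaking lemma: 2 * 10 = 20.
A graph is a tree iff it is connected and has exactly n-1 edges. This graph is connected (all 11 vertices in one component) and has 11-1 = 10 edges. It is a tree.
Diameter (longest shortest path) = 6.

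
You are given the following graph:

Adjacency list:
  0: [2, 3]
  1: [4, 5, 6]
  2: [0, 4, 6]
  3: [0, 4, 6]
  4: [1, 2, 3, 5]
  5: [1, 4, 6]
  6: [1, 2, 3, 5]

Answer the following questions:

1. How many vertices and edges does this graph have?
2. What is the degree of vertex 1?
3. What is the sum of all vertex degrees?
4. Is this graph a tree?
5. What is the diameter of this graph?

Count: 7 vertices, 11 edges.
Vertex 1 has neighbors [4, 5, 6], degree = 3.
Handshaking lemma: 2 * 11 = 22.
A tree on 7 vertices has 6 edges. This graph has 11 edges (5 extra). Not a tree.
Diameter (longest shortest path) = 3.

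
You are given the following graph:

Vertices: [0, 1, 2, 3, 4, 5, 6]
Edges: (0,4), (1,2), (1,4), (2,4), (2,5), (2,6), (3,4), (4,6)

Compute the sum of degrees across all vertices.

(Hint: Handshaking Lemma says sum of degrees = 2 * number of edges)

Count edges: 8 edges.
By Handshaking Lemma: sum of degrees = 2 * 8 = 16.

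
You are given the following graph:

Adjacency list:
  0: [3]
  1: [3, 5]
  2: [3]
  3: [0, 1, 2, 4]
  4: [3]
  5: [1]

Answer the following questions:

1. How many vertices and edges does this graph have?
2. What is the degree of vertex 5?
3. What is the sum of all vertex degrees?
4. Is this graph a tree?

Count: 6 vertices, 5 edges.
Vertex 5 has neighbors [1], degree = 1.
Handshaking lemma: 2 * 5 = 10.
A graph is a tree iff it is connected and has exactly n-1 edges. This graph is connected (all 6 vertices in one component) and has 6-1 = 5 edges. It is a tree.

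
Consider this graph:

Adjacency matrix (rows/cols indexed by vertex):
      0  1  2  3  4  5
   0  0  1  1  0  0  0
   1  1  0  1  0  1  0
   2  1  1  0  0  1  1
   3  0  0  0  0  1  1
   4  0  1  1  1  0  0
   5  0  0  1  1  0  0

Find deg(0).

Vertex 0 has neighbors [1, 2], so deg(0) = 2.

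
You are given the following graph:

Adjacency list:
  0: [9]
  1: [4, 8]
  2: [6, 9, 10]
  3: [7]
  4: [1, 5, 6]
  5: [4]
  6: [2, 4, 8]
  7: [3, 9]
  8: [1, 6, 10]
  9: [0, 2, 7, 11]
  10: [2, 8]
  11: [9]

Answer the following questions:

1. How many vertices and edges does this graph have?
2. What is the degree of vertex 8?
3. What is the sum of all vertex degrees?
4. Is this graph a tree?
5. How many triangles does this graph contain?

Count: 12 vertices, 13 edges.
Vertex 8 has neighbors [1, 6, 10], degree = 3.
Handshaking lemma: 2 * 13 = 26.
A tree on 12 vertices has 11 edges. This graph has 13 edges (2 extra). Not a tree.
Number of triangles = 0.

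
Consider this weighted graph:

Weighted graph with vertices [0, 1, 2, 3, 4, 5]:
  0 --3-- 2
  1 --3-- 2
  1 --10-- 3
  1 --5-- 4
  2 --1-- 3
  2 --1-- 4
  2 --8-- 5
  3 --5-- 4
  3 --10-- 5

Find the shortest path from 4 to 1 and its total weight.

Using Dijkstra's algorithm from vertex 4:
Shortest path: 4 -> 2 -> 1
Total weight: 1 + 3 = 4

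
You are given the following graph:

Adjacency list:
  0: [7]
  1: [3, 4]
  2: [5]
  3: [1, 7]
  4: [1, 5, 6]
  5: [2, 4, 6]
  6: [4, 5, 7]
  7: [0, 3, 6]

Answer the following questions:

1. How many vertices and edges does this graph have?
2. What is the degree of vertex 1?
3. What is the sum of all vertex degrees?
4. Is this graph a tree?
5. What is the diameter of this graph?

Count: 8 vertices, 9 edges.
Vertex 1 has neighbors [3, 4], degree = 2.
Handshaking lemma: 2 * 9 = 18.
A tree on 8 vertices has 7 edges. This graph has 9 edges (2 extra). Not a tree.
Diameter (longest shortest path) = 4.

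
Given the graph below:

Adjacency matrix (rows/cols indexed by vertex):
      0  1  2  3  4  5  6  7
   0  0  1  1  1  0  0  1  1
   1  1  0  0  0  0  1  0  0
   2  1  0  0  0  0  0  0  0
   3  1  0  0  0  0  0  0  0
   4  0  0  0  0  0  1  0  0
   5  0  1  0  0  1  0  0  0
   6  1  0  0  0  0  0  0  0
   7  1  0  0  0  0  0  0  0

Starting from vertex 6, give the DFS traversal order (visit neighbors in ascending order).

DFS from vertex 6 (neighbors processed in ascending order):
Visit order: 6, 0, 1, 5, 4, 2, 3, 7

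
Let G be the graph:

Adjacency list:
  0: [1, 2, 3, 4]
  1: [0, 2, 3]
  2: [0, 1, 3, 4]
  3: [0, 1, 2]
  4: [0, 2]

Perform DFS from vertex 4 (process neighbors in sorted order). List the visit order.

DFS from vertex 4 (neighbors processed in ascending order):
Visit order: 4, 0, 1, 2, 3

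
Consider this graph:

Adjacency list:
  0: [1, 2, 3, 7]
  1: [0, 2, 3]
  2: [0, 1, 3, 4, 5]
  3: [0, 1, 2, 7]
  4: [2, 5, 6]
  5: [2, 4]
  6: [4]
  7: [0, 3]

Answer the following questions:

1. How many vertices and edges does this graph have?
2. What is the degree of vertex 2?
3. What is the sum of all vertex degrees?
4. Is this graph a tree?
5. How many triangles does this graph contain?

Count: 8 vertices, 12 edges.
Vertex 2 has neighbors [0, 1, 3, 4, 5], degree = 5.
Handshaking lemma: 2 * 12 = 24.
A tree on 8 vertices has 7 edges. This graph has 12 edges (5 extra). Not a tree.
Number of triangles = 6.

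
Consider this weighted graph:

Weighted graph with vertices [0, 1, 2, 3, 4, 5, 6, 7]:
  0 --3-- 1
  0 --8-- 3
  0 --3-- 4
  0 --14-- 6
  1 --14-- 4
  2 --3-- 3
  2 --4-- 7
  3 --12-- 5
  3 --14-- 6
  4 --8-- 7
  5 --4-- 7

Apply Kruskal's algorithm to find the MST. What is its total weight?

Applying Kruskal's algorithm (sort edges by weight, add if no cycle):
  Add (0,4) w=3
  Add (0,1) w=3
  Add (2,3) w=3
  Add (2,7) w=4
  Add (5,7) w=4
  Add (0,3) w=8
  Skip (4,7) w=8 (creates cycle)
  Skip (3,5) w=12 (creates cycle)
  Add (0,6) w=14
  Skip (1,4) w=14 (creates cycle)
  Skip (3,6) w=14 (creates cycle)
MST weight = 39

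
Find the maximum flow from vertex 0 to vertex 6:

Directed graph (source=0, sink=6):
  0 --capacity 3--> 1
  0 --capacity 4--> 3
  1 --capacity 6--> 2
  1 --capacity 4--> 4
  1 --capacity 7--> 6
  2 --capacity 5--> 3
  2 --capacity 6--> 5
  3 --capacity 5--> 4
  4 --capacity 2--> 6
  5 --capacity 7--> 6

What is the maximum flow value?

Computing max flow:
  Flow on (0->1): 3/3
  Flow on (0->3): 2/4
  Flow on (1->6): 3/7
  Flow on (3->4): 2/5
  Flow on (4->6): 2/2
Maximum flow = 5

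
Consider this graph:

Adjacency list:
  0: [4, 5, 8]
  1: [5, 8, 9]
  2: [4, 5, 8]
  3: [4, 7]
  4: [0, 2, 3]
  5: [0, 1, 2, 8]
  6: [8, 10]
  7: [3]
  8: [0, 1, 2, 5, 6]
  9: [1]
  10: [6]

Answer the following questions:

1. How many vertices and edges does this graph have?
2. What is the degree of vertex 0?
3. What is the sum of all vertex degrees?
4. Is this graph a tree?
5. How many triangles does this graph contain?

Count: 11 vertices, 14 edges.
Vertex 0 has neighbors [4, 5, 8], degree = 3.
Handshaking lemma: 2 * 14 = 28.
A tree on 11 vertices has 10 edges. This graph has 14 edges (4 extra). Not a tree.
Number of triangles = 3.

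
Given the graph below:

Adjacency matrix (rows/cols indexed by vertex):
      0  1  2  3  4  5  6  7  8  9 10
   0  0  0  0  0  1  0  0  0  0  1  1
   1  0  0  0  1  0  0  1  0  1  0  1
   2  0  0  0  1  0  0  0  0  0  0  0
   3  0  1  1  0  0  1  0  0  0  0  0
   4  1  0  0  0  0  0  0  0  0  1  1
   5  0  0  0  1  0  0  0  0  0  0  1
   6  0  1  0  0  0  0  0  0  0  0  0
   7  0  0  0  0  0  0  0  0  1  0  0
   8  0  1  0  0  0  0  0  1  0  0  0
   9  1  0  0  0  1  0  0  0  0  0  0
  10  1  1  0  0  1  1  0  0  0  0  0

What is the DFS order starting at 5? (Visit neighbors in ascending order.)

DFS from vertex 5 (neighbors processed in ascending order):
Visit order: 5, 3, 1, 6, 8, 7, 10, 0, 4, 9, 2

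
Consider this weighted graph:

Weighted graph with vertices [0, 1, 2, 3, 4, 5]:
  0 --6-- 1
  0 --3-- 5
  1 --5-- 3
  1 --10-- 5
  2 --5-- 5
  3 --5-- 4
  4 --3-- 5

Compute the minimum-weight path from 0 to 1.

Using Dijkstra's algorithm from vertex 0:
Shortest path: 0 -> 1
Total weight: 6 = 6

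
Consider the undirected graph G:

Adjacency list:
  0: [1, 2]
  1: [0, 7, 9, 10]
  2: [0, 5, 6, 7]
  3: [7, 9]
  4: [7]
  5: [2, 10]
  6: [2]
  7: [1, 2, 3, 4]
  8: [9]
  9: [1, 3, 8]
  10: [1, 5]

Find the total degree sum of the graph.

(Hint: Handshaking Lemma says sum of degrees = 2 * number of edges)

Count edges: 13 edges.
By Handshaking Lemma: sum of degrees = 2 * 13 = 26.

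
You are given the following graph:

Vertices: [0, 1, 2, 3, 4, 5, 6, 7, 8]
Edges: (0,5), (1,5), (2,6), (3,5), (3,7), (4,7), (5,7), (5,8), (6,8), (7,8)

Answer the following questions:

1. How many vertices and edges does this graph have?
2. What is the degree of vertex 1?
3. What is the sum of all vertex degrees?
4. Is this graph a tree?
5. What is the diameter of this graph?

Count: 9 vertices, 10 edges.
Vertex 1 has neighbors [5], degree = 1.
Handshaking lemma: 2 * 10 = 20.
A tree on 9 vertices has 8 edges. This graph has 10 edges (2 extra). Not a tree.
Diameter (longest shortest path) = 4.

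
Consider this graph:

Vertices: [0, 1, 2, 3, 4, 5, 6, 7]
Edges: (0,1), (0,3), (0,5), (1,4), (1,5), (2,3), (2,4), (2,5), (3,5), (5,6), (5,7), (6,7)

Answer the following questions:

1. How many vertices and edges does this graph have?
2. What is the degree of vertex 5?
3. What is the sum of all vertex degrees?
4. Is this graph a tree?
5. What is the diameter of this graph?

Count: 8 vertices, 12 edges.
Vertex 5 has neighbors [0, 1, 2, 3, 6, 7], degree = 6.
Handshaking lemma: 2 * 12 = 24.
A tree on 8 vertices has 7 edges. This graph has 12 edges (5 extra). Not a tree.
Diameter (longest shortest path) = 3.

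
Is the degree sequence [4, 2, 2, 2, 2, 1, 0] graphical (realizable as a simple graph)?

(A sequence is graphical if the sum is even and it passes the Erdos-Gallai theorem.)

Sum of degrees = 13. Sum is odd, so the sequence is NOT graphical.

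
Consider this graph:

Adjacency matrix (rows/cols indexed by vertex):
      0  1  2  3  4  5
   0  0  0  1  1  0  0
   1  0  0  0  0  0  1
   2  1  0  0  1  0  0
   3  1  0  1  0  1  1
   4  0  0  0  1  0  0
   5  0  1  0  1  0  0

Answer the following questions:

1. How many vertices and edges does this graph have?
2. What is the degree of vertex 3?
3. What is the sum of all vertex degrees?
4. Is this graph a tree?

Count: 6 vertices, 6 edges.
Vertex 3 has neighbors [0, 2, 4, 5], degree = 4.
Handshaking lemma: 2 * 6 = 12.
A tree on 6 vertices has 5 edges. This graph has 6 edges (1 extra). Not a tree.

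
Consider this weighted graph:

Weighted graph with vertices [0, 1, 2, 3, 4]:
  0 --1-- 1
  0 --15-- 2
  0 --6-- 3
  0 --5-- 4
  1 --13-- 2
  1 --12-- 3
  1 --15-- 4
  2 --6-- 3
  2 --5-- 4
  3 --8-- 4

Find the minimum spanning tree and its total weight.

Applying Kruskal's algorithm (sort edges by weight, add if no cycle):
  Add (0,1) w=1
  Add (0,4) w=5
  Add (2,4) w=5
  Add (0,3) w=6
  Skip (2,3) w=6 (creates cycle)
  Skip (3,4) w=8 (creates cycle)
  Skip (1,3) w=12 (creates cycle)
  Skip (1,2) w=13 (creates cycle)
  Skip (0,2) w=15 (creates cycle)
  Skip (1,4) w=15 (creates cycle)
MST weight = 17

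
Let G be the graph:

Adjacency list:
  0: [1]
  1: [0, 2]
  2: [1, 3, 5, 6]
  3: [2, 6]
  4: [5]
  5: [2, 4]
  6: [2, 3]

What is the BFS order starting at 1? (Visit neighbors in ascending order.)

BFS from vertex 1 (neighbors processed in ascending order):
Visit order: 1, 0, 2, 3, 5, 6, 4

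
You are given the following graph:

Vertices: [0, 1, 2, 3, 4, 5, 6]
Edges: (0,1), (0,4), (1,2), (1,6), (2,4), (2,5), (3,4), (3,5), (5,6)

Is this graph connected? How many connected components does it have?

Checking connectivity: the graph has 1 connected component(s).
All vertices are reachable from each other. The graph IS connected.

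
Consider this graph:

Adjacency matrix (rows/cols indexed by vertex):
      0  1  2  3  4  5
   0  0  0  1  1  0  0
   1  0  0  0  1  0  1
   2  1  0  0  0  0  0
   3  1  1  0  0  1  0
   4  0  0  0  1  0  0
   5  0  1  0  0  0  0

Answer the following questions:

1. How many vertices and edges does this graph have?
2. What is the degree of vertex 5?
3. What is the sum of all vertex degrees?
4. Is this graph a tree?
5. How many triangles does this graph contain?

Count: 6 vertices, 5 edges.
Vertex 5 has neighbors [1], degree = 1.
Handshaking lemma: 2 * 5 = 10.
A graph is a tree iff it is connected and has exactly n-1 edges. This graph is connected (all 6 vertices in one component) and has 6-1 = 5 edges. It is a tree.
Number of triangles = 0.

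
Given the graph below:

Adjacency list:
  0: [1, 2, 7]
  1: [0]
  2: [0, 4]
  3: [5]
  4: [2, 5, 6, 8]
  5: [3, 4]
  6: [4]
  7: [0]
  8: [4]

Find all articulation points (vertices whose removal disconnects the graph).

An articulation point is a vertex whose removal disconnects the graph.
Articulation points: [0, 2, 4, 5]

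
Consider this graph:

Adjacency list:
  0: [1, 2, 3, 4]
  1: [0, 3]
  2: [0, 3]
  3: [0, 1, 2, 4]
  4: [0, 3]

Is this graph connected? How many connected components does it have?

Checking connectivity: the graph has 1 connected component(s).
All vertices are reachable from each other. The graph IS connected.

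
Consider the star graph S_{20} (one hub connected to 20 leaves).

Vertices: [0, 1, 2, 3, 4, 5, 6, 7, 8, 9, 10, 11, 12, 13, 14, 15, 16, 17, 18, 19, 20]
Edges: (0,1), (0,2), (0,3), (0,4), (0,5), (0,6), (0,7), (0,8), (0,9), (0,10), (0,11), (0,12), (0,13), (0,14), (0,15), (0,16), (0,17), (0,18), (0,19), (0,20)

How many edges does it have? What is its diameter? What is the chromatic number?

Star graph S_{20}: the hub connects to all 20 leaves.
Edges = 20.
Diameter = 2 (any leaf to hub is 1, leaf to leaf through hub is 2).
Star graphs are bipartite (hub vs leaves), so chromatic number = 2.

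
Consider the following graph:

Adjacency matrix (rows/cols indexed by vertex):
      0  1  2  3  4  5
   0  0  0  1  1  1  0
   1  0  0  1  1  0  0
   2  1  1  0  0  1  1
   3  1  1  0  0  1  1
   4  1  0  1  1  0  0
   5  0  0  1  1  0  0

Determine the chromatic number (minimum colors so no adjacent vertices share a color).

The graph has a maximum clique of size 3 (lower bound on chromatic number).
A valid 3-coloring: {0: 1, 1: 1, 2: 0, 3: 0, 4: 2, 5: 1}.
Chromatic number = 3.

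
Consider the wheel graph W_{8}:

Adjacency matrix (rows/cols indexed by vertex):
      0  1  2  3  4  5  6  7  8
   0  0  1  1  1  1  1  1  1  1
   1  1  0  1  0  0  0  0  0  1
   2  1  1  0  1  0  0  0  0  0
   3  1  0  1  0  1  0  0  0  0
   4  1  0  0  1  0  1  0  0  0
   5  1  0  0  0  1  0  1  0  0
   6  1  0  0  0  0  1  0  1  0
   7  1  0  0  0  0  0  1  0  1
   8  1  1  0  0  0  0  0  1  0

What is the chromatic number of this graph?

W_{8} = C_{8} plus a hub adjacent to every cycle vertex.
The outer cycle needs 2 colors (even cycle); the hub is adjacent to all of them so needs a fresh color.
Chromatic number = 2 + 1 = 3.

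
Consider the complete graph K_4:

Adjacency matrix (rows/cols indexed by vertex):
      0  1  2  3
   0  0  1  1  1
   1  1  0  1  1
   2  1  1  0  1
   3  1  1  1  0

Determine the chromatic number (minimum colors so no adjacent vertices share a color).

In K_4, every vertex is adjacent to every other vertex.
Each vertex needs a unique color.
Chromatic number = 4.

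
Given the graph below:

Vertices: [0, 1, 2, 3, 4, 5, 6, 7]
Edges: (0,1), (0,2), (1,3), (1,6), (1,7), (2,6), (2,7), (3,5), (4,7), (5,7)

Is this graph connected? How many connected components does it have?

Checking connectivity: the graph has 1 connected component(s).
All vertices are reachable from each other. The graph IS connected.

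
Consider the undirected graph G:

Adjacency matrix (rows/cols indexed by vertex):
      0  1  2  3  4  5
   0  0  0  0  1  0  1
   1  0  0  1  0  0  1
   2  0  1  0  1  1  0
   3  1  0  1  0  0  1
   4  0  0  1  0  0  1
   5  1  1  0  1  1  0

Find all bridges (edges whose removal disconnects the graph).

No bridges found. The graph is 2-edge-connected (no single edge removal disconnects it).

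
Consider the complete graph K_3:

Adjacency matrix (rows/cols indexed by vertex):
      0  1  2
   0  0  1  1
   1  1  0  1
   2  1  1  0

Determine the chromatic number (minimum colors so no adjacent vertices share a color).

In K_3, every vertex is adjacent to every other vertex.
Each vertex needs a unique color.
Chromatic number = 3.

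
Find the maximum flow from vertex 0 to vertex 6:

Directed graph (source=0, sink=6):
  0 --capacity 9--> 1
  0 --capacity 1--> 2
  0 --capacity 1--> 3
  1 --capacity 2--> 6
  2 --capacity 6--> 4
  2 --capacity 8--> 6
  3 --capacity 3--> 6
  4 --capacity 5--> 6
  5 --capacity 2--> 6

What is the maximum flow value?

Computing max flow:
  Flow on (0->1): 2/9
  Flow on (0->2): 1/1
  Flow on (0->3): 1/1
  Flow on (1->6): 2/2
  Flow on (2->6): 1/8
  Flow on (3->6): 1/3
Maximum flow = 4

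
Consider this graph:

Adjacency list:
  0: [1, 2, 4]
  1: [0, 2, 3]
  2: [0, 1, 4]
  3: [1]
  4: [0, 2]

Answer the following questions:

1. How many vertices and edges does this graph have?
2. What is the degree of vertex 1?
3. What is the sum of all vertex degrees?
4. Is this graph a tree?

Count: 5 vertices, 6 edges.
Vertex 1 has neighbors [0, 2, 3], degree = 3.
Handshaking lemma: 2 * 6 = 12.
A tree on 5 vertices has 4 edges. This graph has 6 edges (2 extra). Not a tree.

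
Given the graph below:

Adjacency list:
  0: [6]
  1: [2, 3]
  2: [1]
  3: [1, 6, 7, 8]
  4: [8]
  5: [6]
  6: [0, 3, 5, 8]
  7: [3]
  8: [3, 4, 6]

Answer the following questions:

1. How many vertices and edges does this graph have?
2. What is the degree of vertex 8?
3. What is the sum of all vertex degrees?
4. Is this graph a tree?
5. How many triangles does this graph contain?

Count: 9 vertices, 9 edges.
Vertex 8 has neighbors [3, 4, 6], degree = 3.
Handshaking lemma: 2 * 9 = 18.
A tree on 9 vertices has 8 edges. This graph has 9 edges (1 extra). Not a tree.
Number of triangles = 1.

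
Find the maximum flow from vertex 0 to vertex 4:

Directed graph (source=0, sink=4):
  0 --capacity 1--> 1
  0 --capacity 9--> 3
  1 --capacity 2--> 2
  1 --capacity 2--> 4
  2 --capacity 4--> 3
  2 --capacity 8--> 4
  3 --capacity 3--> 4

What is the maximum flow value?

Computing max flow:
  Flow on (0->1): 1/1
  Flow on (0->3): 3/9
  Flow on (1->4): 1/2
  Flow on (3->4): 3/3
Maximum flow = 4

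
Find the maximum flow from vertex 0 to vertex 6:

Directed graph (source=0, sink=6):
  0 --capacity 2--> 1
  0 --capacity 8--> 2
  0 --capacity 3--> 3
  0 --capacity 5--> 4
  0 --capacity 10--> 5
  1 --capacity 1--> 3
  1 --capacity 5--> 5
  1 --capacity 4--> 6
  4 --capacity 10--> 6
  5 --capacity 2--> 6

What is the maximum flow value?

Computing max flow:
  Flow on (0->1): 2/2
  Flow on (0->4): 5/5
  Flow on (0->5): 2/10
  Flow on (1->6): 2/4
  Flow on (4->6): 5/10
  Flow on (5->6): 2/2
Maximum flow = 9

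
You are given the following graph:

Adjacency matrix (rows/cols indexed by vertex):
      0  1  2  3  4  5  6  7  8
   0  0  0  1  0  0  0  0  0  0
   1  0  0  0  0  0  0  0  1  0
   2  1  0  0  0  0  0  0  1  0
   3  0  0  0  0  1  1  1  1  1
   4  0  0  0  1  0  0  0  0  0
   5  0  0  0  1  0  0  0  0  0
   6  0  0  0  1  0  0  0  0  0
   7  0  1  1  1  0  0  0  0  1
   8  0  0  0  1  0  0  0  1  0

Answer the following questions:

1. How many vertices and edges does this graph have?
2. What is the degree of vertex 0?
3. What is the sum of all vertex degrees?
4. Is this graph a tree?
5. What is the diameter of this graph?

Count: 9 vertices, 9 edges.
Vertex 0 has neighbors [2], degree = 1.
Handshaking lemma: 2 * 9 = 18.
A tree on 9 vertices has 8 edges. This graph has 9 edges (1 extra). Not a tree.
Diameter (longest shortest path) = 4.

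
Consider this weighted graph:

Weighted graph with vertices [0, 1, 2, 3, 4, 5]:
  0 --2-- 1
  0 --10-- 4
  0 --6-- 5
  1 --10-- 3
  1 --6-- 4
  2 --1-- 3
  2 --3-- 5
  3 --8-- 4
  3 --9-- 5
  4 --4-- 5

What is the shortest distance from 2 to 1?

Using Dijkstra's algorithm from vertex 2:
Shortest path: 2 -> 3 -> 1
Total weight: 1 + 10 = 11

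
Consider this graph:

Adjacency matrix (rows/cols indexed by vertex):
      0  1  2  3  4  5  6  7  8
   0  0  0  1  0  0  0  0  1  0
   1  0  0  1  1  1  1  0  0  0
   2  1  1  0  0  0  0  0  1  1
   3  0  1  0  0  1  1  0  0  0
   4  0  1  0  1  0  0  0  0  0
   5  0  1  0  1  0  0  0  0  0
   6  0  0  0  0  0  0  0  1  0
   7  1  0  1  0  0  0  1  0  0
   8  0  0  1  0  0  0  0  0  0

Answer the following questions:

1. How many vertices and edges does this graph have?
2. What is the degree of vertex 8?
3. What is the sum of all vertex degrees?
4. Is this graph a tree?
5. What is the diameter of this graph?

Count: 9 vertices, 11 edges.
Vertex 8 has neighbors [2], degree = 1.
Handshaking lemma: 2 * 11 = 22.
A tree on 9 vertices has 8 edges. This graph has 11 edges (3 extra). Not a tree.
Diameter (longest shortest path) = 4.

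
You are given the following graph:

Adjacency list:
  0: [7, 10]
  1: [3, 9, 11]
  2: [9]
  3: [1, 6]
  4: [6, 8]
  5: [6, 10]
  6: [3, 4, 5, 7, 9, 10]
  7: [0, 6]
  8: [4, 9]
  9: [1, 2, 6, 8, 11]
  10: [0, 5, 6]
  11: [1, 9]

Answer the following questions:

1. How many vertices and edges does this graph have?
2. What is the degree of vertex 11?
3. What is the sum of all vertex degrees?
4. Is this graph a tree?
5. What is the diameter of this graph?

Count: 12 vertices, 16 edges.
Vertex 11 has neighbors [1, 9], degree = 2.
Handshaking lemma: 2 * 16 = 32.
A tree on 12 vertices has 11 edges. This graph has 16 edges (5 extra). Not a tree.
Diameter (longest shortest path) = 4.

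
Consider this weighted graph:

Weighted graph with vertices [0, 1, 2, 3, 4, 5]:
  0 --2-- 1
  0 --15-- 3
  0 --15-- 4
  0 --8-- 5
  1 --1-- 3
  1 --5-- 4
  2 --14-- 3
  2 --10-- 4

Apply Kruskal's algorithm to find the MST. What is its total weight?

Applying Kruskal's algorithm (sort edges by weight, add if no cycle):
  Add (1,3) w=1
  Add (0,1) w=2
  Add (1,4) w=5
  Add (0,5) w=8
  Add (2,4) w=10
  Skip (2,3) w=14 (creates cycle)
  Skip (0,4) w=15 (creates cycle)
  Skip (0,3) w=15 (creates cycle)
MST weight = 26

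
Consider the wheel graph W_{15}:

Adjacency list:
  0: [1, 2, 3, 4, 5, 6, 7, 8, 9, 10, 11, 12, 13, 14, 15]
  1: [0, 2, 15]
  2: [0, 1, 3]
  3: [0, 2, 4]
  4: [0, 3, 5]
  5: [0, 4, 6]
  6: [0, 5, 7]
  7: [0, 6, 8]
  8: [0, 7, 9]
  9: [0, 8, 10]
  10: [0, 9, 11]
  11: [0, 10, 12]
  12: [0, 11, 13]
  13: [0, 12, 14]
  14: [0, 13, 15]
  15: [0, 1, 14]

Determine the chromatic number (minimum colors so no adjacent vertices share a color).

W_{15} = C_{15} plus a hub adjacent to every cycle vertex.
The outer cycle needs 3 colors (odd cycle); the hub is adjacent to all of them so needs a fresh color.
Chromatic number = 3 + 1 = 4.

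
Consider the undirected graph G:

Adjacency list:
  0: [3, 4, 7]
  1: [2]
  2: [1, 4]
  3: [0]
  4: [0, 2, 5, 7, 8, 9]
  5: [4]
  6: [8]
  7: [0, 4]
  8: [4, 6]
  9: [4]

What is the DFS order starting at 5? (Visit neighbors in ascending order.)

DFS from vertex 5 (neighbors processed in ascending order):
Visit order: 5, 4, 0, 3, 7, 2, 1, 8, 6, 9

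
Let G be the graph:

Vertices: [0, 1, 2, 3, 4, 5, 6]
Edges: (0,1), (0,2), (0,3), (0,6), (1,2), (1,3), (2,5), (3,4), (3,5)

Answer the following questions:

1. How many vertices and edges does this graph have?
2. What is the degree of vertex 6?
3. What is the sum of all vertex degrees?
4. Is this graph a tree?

Count: 7 vertices, 9 edges.
Vertex 6 has neighbors [0], degree = 1.
Handshaking lemma: 2 * 9 = 18.
A tree on 7 vertices has 6 edges. This graph has 9 edges (3 extra). Not a tree.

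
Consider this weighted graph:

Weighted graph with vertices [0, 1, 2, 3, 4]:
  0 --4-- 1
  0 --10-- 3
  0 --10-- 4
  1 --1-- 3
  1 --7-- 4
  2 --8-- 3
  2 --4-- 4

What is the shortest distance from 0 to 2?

Using Dijkstra's algorithm from vertex 0:
Shortest path: 0 -> 1 -> 3 -> 2
Total weight: 4 + 1 + 8 = 13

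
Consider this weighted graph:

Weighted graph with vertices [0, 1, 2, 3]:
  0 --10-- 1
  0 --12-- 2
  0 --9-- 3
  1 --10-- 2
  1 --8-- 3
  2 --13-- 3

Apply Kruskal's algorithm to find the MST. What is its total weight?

Applying Kruskal's algorithm (sort edges by weight, add if no cycle):
  Add (1,3) w=8
  Add (0,3) w=9
  Skip (0,1) w=10 (creates cycle)
  Add (1,2) w=10
  Skip (0,2) w=12 (creates cycle)
  Skip (2,3) w=13 (creates cycle)
MST weight = 27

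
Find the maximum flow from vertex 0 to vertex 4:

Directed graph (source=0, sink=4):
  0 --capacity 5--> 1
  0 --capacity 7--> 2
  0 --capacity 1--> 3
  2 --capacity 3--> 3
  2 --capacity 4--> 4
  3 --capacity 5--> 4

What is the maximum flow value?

Computing max flow:
  Flow on (0->2): 7/7
  Flow on (0->3): 1/1
  Flow on (2->3): 3/3
  Flow on (2->4): 4/4
  Flow on (3->4): 4/5
Maximum flow = 8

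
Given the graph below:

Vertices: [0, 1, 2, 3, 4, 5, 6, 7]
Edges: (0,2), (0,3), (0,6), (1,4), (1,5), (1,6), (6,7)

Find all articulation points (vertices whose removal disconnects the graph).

An articulation point is a vertex whose removal disconnects the graph.
Articulation points: [0, 1, 6]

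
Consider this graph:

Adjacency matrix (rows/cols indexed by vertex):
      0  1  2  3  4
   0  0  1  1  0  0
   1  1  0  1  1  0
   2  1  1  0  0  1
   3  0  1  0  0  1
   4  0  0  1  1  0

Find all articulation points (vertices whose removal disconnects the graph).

No articulation points. The graph is biconnected.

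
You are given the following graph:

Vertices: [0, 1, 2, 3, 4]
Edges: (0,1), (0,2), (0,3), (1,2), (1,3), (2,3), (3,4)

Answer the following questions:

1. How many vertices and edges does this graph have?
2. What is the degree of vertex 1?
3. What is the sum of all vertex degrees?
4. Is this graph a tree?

Count: 5 vertices, 7 edges.
Vertex 1 has neighbors [0, 2, 3], degree = 3.
Handshaking lemma: 2 * 7 = 14.
A tree on 5 vertices has 4 edges. This graph has 7 edges (3 extra). Not a tree.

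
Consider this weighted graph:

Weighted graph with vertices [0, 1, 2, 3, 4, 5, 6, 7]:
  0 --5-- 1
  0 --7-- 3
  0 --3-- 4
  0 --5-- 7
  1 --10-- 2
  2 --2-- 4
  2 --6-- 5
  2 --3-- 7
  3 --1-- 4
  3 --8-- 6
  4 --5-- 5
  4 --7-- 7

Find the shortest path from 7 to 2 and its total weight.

Using Dijkstra's algorithm from vertex 7:
Shortest path: 7 -> 2
Total weight: 3 = 3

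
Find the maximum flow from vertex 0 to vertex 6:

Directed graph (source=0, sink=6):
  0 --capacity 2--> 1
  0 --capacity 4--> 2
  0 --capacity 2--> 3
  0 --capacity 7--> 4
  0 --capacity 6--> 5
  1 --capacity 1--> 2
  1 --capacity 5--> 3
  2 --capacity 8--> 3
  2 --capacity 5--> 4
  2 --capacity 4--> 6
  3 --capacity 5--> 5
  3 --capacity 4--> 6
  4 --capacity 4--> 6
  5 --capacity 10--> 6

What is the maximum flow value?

Computing max flow:
  Flow on (0->1): 2/2
  Flow on (0->2): 4/4
  Flow on (0->3): 2/2
  Flow on (0->4): 4/7
  Flow on (0->5): 6/6
  Flow on (1->2): 1/1
  Flow on (1->3): 1/5
  Flow on (2->3): 1/8
  Flow on (2->6): 4/4
  Flow on (3->6): 4/4
  Flow on (4->6): 4/4
  Flow on (5->6): 6/10
Maximum flow = 18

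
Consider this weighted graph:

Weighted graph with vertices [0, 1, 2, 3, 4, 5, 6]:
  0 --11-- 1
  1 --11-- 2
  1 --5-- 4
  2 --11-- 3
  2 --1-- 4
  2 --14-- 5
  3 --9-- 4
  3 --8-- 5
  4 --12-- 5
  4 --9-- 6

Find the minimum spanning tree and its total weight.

Applying Kruskal's algorithm (sort edges by weight, add if no cycle):
  Add (2,4) w=1
  Add (1,4) w=5
  Add (3,5) w=8
  Add (3,4) w=9
  Add (4,6) w=9
  Add (0,1) w=11
  Skip (1,2) w=11 (creates cycle)
  Skip (2,3) w=11 (creates cycle)
  Skip (4,5) w=12 (creates cycle)
  Skip (2,5) w=14 (creates cycle)
MST weight = 43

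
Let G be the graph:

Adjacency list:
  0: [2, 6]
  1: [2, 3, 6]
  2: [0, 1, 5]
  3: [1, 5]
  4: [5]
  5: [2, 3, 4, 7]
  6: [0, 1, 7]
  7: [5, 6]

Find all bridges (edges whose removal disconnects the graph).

A bridge is an edge whose removal increases the number of connected components.
Bridges found: (4,5)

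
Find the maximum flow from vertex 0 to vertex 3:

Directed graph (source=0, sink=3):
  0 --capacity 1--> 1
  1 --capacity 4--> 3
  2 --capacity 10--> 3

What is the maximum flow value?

Computing max flow:
  Flow on (0->1): 1/1
  Flow on (1->3): 1/4
Maximum flow = 1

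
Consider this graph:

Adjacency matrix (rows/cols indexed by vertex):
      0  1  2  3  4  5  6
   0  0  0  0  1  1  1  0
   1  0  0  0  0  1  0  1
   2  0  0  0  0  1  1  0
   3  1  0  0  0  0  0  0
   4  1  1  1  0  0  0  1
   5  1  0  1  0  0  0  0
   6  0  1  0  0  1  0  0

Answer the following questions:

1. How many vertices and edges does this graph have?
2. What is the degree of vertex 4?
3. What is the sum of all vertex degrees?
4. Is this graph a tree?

Count: 7 vertices, 8 edges.
Vertex 4 has neighbors [0, 1, 2, 6], degree = 4.
Handshaking lemma: 2 * 8 = 16.
A tree on 7 vertices has 6 edges. This graph has 8 edges (2 extra). Not a tree.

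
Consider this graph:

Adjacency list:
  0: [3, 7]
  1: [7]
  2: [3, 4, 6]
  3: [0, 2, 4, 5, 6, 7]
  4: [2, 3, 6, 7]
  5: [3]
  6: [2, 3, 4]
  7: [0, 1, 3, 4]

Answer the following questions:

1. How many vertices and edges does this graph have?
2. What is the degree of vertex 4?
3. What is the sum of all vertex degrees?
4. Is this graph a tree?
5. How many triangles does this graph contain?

Count: 8 vertices, 12 edges.
Vertex 4 has neighbors [2, 3, 6, 7], degree = 4.
Handshaking lemma: 2 * 12 = 24.
A tree on 8 vertices has 7 edges. This graph has 12 edges (5 extra). Not a tree.
Number of triangles = 6.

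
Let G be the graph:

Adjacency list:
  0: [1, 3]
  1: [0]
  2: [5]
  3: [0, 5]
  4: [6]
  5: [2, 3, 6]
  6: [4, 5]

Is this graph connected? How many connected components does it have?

Checking connectivity: the graph has 1 connected component(s).
All vertices are reachable from each other. The graph IS connected.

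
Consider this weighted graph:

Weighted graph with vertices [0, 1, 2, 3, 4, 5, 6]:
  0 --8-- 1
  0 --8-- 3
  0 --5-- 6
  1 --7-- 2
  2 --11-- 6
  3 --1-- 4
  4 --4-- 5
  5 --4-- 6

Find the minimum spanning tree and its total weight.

Applying Kruskal's algorithm (sort edges by weight, add if no cycle):
  Add (3,4) w=1
  Add (4,5) w=4
  Add (5,6) w=4
  Add (0,6) w=5
  Add (1,2) w=7
  Skip (0,3) w=8 (creates cycle)
  Add (0,1) w=8
  Skip (2,6) w=11 (creates cycle)
MST weight = 29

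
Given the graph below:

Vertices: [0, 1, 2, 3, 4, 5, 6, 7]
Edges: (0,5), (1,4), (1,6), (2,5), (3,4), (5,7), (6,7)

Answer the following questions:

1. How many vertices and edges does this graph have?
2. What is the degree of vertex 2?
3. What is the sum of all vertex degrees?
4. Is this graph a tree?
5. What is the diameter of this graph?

Count: 8 vertices, 7 edges.
Vertex 2 has neighbors [5], degree = 1.
Handshaking lemma: 2 * 7 = 14.
A graph is a tree iff it is connected and has exactly n-1 edges. This graph is connected (all 8 vertices in one component) and has 8-1 = 7 edges. It is a tree.
Diameter (longest shortest path) = 6.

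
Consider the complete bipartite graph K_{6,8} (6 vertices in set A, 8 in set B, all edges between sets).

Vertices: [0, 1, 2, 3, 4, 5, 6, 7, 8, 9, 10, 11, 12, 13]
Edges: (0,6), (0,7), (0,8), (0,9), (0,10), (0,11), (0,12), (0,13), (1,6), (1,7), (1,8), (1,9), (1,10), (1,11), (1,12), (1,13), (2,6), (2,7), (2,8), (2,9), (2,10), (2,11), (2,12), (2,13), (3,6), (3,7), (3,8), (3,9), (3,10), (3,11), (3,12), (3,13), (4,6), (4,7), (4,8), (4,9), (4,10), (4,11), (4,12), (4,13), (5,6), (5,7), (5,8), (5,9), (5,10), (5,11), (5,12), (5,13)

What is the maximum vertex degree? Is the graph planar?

Set-A vertices have degree 8; set-B vertices have degree 6. Maximum degree = max(6,8) = 8.
K_{6,8} contains K_{3,3} as a subgraph (since both sides have >= 3 vertices); by Kuratowski's theorem it is not planar.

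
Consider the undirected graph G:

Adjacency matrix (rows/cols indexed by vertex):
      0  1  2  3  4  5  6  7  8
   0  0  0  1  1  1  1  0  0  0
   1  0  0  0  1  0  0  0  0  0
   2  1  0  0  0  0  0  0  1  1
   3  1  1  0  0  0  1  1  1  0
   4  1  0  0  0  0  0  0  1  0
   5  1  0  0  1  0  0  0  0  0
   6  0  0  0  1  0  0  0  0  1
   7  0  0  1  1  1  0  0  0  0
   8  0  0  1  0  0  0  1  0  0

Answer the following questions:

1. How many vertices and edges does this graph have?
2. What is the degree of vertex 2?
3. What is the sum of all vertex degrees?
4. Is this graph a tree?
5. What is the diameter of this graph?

Count: 9 vertices, 12 edges.
Vertex 2 has neighbors [0, 7, 8], degree = 3.
Handshaking lemma: 2 * 12 = 24.
A tree on 9 vertices has 8 edges. This graph has 12 edges (4 extra). Not a tree.
Diameter (longest shortest path) = 3.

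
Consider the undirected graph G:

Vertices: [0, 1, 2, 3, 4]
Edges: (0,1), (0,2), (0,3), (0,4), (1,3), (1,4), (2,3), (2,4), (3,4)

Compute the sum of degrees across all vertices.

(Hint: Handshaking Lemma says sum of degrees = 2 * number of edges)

Count edges: 9 edges.
By Handshaking Lemma: sum of degrees = 2 * 9 = 18.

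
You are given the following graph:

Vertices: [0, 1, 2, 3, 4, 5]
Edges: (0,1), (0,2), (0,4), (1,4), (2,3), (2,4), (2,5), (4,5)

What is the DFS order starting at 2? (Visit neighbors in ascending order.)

DFS from vertex 2 (neighbors processed in ascending order):
Visit order: 2, 0, 1, 4, 5, 3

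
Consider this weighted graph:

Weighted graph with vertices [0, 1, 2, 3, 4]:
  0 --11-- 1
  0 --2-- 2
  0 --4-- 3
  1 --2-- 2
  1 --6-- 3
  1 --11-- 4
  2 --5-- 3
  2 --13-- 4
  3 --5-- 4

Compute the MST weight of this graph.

Applying Kruskal's algorithm (sort edges by weight, add if no cycle):
  Add (0,2) w=2
  Add (1,2) w=2
  Add (0,3) w=4
  Skip (2,3) w=5 (creates cycle)
  Add (3,4) w=5
  Skip (1,3) w=6 (creates cycle)
  Skip (0,1) w=11 (creates cycle)
  Skip (1,4) w=11 (creates cycle)
  Skip (2,4) w=13 (creates cycle)
MST weight = 13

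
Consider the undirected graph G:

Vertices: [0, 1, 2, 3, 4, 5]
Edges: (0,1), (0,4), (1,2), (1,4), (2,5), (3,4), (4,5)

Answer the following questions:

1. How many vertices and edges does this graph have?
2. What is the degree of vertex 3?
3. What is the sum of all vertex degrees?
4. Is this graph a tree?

Count: 6 vertices, 7 edges.
Vertex 3 has neighbors [4], degree = 1.
Handshaking lemma: 2 * 7 = 14.
A tree on 6 vertices has 5 edges. This graph has 7 edges (2 extra). Not a tree.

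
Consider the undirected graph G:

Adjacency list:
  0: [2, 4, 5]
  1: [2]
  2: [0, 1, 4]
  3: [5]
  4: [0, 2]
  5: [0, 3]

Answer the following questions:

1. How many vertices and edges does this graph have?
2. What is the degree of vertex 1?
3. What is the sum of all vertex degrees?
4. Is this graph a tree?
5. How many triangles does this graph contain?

Count: 6 vertices, 6 edges.
Vertex 1 has neighbors [2], degree = 1.
Handshaking lemma: 2 * 6 = 12.
A tree on 6 vertices has 5 edges. This graph has 6 edges (1 extra). Not a tree.
Number of triangles = 1.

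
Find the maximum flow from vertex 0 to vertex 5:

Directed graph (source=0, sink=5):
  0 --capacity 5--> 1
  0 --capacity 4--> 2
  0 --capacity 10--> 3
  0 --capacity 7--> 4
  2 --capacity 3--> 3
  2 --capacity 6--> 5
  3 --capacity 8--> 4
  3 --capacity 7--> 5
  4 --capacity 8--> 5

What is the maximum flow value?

Computing max flow:
  Flow on (0->2): 4/4
  Flow on (0->3): 10/10
  Flow on (0->4): 5/7
  Flow on (2->5): 4/6
  Flow on (3->4): 3/8
  Flow on (3->5): 7/7
  Flow on (4->5): 8/8
Maximum flow = 19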